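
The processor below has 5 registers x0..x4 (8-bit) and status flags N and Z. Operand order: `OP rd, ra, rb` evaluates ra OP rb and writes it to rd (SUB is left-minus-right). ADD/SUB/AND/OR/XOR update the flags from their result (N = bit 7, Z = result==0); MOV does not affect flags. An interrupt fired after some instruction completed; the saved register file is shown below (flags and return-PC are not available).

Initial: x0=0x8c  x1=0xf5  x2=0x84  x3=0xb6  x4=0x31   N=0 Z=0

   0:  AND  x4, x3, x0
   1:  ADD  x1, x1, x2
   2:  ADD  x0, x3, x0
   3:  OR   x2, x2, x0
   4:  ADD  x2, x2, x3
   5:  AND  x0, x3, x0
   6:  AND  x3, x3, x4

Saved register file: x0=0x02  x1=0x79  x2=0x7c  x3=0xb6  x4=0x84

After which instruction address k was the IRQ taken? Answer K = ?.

after  0: x0=0x8c x1=0xf5 x2=0x84 x3=0xb6 x4=0x84  N=1 Z=0
after  1: x0=0x8c x1=0x79 x2=0x84 x3=0xb6 x4=0x84  N=0 Z=0
after  2: x0=0x42 x1=0x79 x2=0x84 x3=0xb6 x4=0x84  N=0 Z=0
after  3: x0=0x42 x1=0x79 x2=0xc6 x3=0xb6 x4=0x84  N=1 Z=0
after  4: x0=0x42 x1=0x79 x2=0x7c x3=0xb6 x4=0x84  N=0 Z=0
after  5: x0=0x02 x1=0x79 x2=0x7c x3=0xb6 x4=0x84  N=0 Z=0
-- IRQ taken; context saved, return-PC = 6 --

K = 5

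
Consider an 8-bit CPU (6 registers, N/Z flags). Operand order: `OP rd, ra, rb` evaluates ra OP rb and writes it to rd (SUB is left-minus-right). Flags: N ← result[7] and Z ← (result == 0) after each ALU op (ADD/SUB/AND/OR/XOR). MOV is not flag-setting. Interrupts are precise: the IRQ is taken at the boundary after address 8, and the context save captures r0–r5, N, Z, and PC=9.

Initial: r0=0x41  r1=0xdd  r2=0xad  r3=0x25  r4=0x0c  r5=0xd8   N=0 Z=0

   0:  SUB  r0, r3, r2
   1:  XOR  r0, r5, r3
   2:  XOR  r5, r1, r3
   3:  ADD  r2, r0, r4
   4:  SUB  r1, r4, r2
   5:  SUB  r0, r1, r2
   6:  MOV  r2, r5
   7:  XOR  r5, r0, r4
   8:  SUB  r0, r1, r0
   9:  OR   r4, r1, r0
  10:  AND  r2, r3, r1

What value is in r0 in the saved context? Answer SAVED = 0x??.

after  0: r0=0x78 r1=0xdd r2=0xad r3=0x25 r4=0x0c r5=0xd8  N=0 Z=0
after  1: r0=0xfd r1=0xdd r2=0xad r3=0x25 r4=0x0c r5=0xd8  N=1 Z=0
after  2: r0=0xfd r1=0xdd r2=0xad r3=0x25 r4=0x0c r5=0xf8  N=1 Z=0
after  3: r0=0xfd r1=0xdd r2=0x09 r3=0x25 r4=0x0c r5=0xf8  N=0 Z=0
after  4: r0=0xfd r1=0x03 r2=0x09 r3=0x25 r4=0x0c r5=0xf8  N=0 Z=0
after  5: r0=0xfa r1=0x03 r2=0x09 r3=0x25 r4=0x0c r5=0xf8  N=1 Z=0
after  6: r0=0xfa r1=0x03 r2=0xf8 r3=0x25 r4=0x0c r5=0xf8  N=1 Z=0
after  7: r0=0xfa r1=0x03 r2=0xf8 r3=0x25 r4=0x0c r5=0xf6  N=1 Z=0
after  8: r0=0x09 r1=0x03 r2=0xf8 r3=0x25 r4=0x0c r5=0xf6  N=0 Z=0
-- IRQ taken; context saved, return-PC = 9 --

SAVED = 0x09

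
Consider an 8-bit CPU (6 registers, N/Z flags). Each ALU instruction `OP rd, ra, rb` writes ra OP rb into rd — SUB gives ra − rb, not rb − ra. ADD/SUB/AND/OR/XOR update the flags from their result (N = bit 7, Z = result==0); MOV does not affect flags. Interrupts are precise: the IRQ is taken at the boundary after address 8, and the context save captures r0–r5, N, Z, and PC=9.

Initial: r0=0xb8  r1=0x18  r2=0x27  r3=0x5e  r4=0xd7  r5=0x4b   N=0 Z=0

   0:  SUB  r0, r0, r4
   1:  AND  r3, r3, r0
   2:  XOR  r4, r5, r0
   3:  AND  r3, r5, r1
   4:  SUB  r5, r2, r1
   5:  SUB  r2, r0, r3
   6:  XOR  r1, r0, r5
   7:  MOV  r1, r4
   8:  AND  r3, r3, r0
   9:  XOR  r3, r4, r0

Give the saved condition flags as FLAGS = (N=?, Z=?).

FLAGS = (N=0, Z=1)

after  0: r0=0xe1 r1=0x18 r2=0x27 r3=0x5e r4=0xd7 r5=0x4b  N=1 Z=0
after  1: r0=0xe1 r1=0x18 r2=0x27 r3=0x40 r4=0xd7 r5=0x4b  N=0 Z=0
after  2: r0=0xe1 r1=0x18 r2=0x27 r3=0x40 r4=0xaa r5=0x4b  N=1 Z=0
after  3: r0=0xe1 r1=0x18 r2=0x27 r3=0x08 r4=0xaa r5=0x4b  N=0 Z=0
after  4: r0=0xe1 r1=0x18 r2=0x27 r3=0x08 r4=0xaa r5=0x0f  N=0 Z=0
after  5: r0=0xe1 r1=0x18 r2=0xd9 r3=0x08 r4=0xaa r5=0x0f  N=1 Z=0
after  6: r0=0xe1 r1=0xee r2=0xd9 r3=0x08 r4=0xaa r5=0x0f  N=1 Z=0
after  7: r0=0xe1 r1=0xaa r2=0xd9 r3=0x08 r4=0xaa r5=0x0f  N=1 Z=0
after  8: r0=0xe1 r1=0xaa r2=0xd9 r3=0x00 r4=0xaa r5=0x0f  N=0 Z=1
-- IRQ taken; context saved, return-PC = 9 --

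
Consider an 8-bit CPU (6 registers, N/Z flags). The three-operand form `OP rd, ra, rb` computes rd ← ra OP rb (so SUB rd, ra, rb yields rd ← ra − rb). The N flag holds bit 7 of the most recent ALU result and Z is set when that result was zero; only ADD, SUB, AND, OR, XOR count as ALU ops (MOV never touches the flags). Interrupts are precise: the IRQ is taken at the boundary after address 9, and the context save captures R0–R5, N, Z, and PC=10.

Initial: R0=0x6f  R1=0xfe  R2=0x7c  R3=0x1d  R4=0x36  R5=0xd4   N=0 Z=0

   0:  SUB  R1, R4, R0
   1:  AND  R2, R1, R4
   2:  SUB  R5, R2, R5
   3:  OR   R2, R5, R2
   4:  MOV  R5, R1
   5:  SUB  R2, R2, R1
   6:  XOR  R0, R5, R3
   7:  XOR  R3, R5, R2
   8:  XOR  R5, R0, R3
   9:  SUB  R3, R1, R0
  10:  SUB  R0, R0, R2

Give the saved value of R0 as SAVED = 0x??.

after  0: R0=0x6f R1=0xc7 R2=0x7c R3=0x1d R4=0x36 R5=0xd4  N=1 Z=0
after  1: R0=0x6f R1=0xc7 R2=0x06 R3=0x1d R4=0x36 R5=0xd4  N=0 Z=0
after  2: R0=0x6f R1=0xc7 R2=0x06 R3=0x1d R4=0x36 R5=0x32  N=0 Z=0
after  3: R0=0x6f R1=0xc7 R2=0x36 R3=0x1d R4=0x36 R5=0x32  N=0 Z=0
after  4: R0=0x6f R1=0xc7 R2=0x36 R3=0x1d R4=0x36 R5=0xc7  N=0 Z=0
after  5: R0=0x6f R1=0xc7 R2=0x6f R3=0x1d R4=0x36 R5=0xc7  N=0 Z=0
after  6: R0=0xda R1=0xc7 R2=0x6f R3=0x1d R4=0x36 R5=0xc7  N=1 Z=0
after  7: R0=0xda R1=0xc7 R2=0x6f R3=0xa8 R4=0x36 R5=0xc7  N=1 Z=0
after  8: R0=0xda R1=0xc7 R2=0x6f R3=0xa8 R4=0x36 R5=0x72  N=0 Z=0
after  9: R0=0xda R1=0xc7 R2=0x6f R3=0xed R4=0x36 R5=0x72  N=1 Z=0
-- IRQ taken; context saved, return-PC = 10 --

SAVED = 0xda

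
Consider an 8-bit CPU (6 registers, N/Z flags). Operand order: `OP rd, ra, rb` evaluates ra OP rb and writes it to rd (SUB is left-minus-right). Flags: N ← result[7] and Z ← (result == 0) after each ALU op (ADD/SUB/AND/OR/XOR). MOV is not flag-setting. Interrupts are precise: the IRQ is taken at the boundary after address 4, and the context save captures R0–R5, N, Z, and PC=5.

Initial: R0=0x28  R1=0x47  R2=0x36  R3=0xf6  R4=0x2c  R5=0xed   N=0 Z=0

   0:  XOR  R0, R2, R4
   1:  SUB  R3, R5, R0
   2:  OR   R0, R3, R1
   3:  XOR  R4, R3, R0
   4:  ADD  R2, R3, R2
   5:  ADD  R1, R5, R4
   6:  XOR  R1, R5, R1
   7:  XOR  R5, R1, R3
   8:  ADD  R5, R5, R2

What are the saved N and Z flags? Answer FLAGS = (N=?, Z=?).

FLAGS = (N=0, Z=0)

after  0: R0=0x1a R1=0x47 R2=0x36 R3=0xf6 R4=0x2c R5=0xed  N=0 Z=0
after  1: R0=0x1a R1=0x47 R2=0x36 R3=0xd3 R4=0x2c R5=0xed  N=1 Z=0
after  2: R0=0xd7 R1=0x47 R2=0x36 R3=0xd3 R4=0x2c R5=0xed  N=1 Z=0
after  3: R0=0xd7 R1=0x47 R2=0x36 R3=0xd3 R4=0x04 R5=0xed  N=0 Z=0
after  4: R0=0xd7 R1=0x47 R2=0x09 R3=0xd3 R4=0x04 R5=0xed  N=0 Z=0
-- IRQ taken; context saved, return-PC = 5 --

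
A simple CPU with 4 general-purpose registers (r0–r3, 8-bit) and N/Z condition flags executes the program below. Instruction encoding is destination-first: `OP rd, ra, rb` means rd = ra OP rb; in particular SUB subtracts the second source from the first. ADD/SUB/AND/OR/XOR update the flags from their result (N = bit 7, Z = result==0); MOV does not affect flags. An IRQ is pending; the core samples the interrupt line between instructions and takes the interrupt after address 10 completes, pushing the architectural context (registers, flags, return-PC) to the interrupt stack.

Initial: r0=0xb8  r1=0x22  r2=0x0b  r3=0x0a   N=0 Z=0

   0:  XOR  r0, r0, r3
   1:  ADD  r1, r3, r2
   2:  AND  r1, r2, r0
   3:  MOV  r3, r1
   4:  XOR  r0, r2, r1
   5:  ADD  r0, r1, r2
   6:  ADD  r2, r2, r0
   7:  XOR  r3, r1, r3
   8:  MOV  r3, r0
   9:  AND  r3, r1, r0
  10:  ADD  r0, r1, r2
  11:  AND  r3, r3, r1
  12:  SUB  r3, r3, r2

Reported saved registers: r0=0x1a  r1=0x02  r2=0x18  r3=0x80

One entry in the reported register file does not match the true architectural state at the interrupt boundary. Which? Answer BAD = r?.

BAD = r3

after  0: r0=0xb2 r1=0x22 r2=0x0b r3=0x0a  N=1 Z=0
after  1: r0=0xb2 r1=0x15 r2=0x0b r3=0x0a  N=0 Z=0
after  2: r0=0xb2 r1=0x02 r2=0x0b r3=0x0a  N=0 Z=0
after  3: r0=0xb2 r1=0x02 r2=0x0b r3=0x02  N=0 Z=0
after  4: r0=0x09 r1=0x02 r2=0x0b r3=0x02  N=0 Z=0
after  5: r0=0x0d r1=0x02 r2=0x0b r3=0x02  N=0 Z=0
after  6: r0=0x0d r1=0x02 r2=0x18 r3=0x02  N=0 Z=0
after  7: r0=0x0d r1=0x02 r2=0x18 r3=0x00  N=0 Z=1
after  8: r0=0x0d r1=0x02 r2=0x18 r3=0x0d  N=0 Z=1
after  9: r0=0x0d r1=0x02 r2=0x18 r3=0x00  N=0 Z=1
after 10: r0=0x1a r1=0x02 r2=0x18 r3=0x00  N=0 Z=0
-- IRQ taken; context saved, return-PC = 11 --
mismatch: r3: reported 0x80 vs actual 0x00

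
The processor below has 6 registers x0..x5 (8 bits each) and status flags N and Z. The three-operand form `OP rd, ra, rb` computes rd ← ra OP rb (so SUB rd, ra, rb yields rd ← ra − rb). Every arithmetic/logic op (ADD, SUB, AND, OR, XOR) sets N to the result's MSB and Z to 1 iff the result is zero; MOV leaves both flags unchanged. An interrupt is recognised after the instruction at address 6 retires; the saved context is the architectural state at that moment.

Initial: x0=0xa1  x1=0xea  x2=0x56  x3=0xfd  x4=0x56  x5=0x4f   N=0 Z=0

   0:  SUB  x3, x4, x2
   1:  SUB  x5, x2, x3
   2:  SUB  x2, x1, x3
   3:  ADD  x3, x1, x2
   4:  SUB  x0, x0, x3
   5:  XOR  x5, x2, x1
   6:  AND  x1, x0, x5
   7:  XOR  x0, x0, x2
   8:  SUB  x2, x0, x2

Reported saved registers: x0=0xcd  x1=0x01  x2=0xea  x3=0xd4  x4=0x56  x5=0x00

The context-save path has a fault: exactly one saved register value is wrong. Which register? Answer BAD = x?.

BAD = x1

after  0: x0=0xa1 x1=0xea x2=0x56 x3=0x00 x4=0x56 x5=0x4f  N=0 Z=1
after  1: x0=0xa1 x1=0xea x2=0x56 x3=0x00 x4=0x56 x5=0x56  N=0 Z=0
after  2: x0=0xa1 x1=0xea x2=0xea x3=0x00 x4=0x56 x5=0x56  N=1 Z=0
after  3: x0=0xa1 x1=0xea x2=0xea x3=0xd4 x4=0x56 x5=0x56  N=1 Z=0
after  4: x0=0xcd x1=0xea x2=0xea x3=0xd4 x4=0x56 x5=0x56  N=1 Z=0
after  5: x0=0xcd x1=0xea x2=0xea x3=0xd4 x4=0x56 x5=0x00  N=0 Z=1
after  6: x0=0xcd x1=0x00 x2=0xea x3=0xd4 x4=0x56 x5=0x00  N=0 Z=1
-- IRQ taken; context saved, return-PC = 7 --
mismatch: x1: reported 0x01 vs actual 0x00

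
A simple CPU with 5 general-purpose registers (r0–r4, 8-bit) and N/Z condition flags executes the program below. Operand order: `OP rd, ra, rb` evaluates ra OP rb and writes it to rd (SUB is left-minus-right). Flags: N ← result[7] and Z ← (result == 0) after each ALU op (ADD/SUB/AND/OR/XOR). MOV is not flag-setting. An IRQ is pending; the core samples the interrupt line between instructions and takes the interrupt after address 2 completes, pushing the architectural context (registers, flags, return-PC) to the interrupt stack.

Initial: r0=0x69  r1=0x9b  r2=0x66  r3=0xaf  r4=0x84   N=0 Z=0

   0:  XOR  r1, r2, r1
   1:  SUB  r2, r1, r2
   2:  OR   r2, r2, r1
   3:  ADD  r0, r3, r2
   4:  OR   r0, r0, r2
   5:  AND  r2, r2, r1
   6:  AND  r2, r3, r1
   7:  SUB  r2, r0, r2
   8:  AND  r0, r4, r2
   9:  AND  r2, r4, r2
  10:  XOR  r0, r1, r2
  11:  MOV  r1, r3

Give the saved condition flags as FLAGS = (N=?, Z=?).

FLAGS = (N=1, Z=0)

after  0: r0=0x69 r1=0xfd r2=0x66 r3=0xaf r4=0x84  N=1 Z=0
after  1: r0=0x69 r1=0xfd r2=0x97 r3=0xaf r4=0x84  N=1 Z=0
after  2: r0=0x69 r1=0xfd r2=0xff r3=0xaf r4=0x84  N=1 Z=0
-- IRQ taken; context saved, return-PC = 3 --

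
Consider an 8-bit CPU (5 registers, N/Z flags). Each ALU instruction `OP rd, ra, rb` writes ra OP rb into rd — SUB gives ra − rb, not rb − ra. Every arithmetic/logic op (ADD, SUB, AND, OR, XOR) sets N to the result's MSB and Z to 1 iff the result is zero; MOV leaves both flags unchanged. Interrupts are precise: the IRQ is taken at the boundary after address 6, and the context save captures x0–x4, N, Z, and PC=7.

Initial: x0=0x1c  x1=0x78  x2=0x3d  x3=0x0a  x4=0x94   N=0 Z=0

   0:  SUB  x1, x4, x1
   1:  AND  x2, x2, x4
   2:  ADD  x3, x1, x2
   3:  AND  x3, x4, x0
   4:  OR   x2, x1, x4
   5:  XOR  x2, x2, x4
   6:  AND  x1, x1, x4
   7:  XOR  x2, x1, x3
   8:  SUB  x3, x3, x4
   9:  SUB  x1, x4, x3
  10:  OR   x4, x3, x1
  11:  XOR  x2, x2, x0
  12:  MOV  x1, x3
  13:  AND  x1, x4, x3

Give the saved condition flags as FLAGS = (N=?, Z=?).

FLAGS = (N=0, Z=0)

after  0: x0=0x1c x1=0x1c x2=0x3d x3=0x0a x4=0x94  N=0 Z=0
after  1: x0=0x1c x1=0x1c x2=0x14 x3=0x0a x4=0x94  N=0 Z=0
after  2: x0=0x1c x1=0x1c x2=0x14 x3=0x30 x4=0x94  N=0 Z=0
after  3: x0=0x1c x1=0x1c x2=0x14 x3=0x14 x4=0x94  N=0 Z=0
after  4: x0=0x1c x1=0x1c x2=0x9c x3=0x14 x4=0x94  N=1 Z=0
after  5: x0=0x1c x1=0x1c x2=0x08 x3=0x14 x4=0x94  N=0 Z=0
after  6: x0=0x1c x1=0x14 x2=0x08 x3=0x14 x4=0x94  N=0 Z=0
-- IRQ taken; context saved, return-PC = 7 --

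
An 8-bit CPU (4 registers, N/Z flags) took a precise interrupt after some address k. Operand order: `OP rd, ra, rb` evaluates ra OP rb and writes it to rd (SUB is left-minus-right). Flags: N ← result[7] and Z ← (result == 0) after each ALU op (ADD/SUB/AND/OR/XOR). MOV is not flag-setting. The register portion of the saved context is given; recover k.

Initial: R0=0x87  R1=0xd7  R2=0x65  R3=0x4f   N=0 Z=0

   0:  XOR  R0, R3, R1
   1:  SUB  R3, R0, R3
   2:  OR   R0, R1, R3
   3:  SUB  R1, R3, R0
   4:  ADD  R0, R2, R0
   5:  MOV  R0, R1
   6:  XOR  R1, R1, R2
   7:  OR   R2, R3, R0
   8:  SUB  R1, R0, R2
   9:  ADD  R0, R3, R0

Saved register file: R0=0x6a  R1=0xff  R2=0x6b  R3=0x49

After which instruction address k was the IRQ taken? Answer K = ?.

K = 8

after  0: R0=0x98 R1=0xd7 R2=0x65 R3=0x4f  N=1 Z=0
after  1: R0=0x98 R1=0xd7 R2=0x65 R3=0x49  N=0 Z=0
after  2: R0=0xdf R1=0xd7 R2=0x65 R3=0x49  N=1 Z=0
after  3: R0=0xdf R1=0x6a R2=0x65 R3=0x49  N=0 Z=0
after  4: R0=0x44 R1=0x6a R2=0x65 R3=0x49  N=0 Z=0
after  5: R0=0x6a R1=0x6a R2=0x65 R3=0x49  N=0 Z=0
after  6: R0=0x6a R1=0x0f R2=0x65 R3=0x49  N=0 Z=0
after  7: R0=0x6a R1=0x0f R2=0x6b R3=0x49  N=0 Z=0
after  8: R0=0x6a R1=0xff R2=0x6b R3=0x49  N=1 Z=0
-- IRQ taken; context saved, return-PC = 9 --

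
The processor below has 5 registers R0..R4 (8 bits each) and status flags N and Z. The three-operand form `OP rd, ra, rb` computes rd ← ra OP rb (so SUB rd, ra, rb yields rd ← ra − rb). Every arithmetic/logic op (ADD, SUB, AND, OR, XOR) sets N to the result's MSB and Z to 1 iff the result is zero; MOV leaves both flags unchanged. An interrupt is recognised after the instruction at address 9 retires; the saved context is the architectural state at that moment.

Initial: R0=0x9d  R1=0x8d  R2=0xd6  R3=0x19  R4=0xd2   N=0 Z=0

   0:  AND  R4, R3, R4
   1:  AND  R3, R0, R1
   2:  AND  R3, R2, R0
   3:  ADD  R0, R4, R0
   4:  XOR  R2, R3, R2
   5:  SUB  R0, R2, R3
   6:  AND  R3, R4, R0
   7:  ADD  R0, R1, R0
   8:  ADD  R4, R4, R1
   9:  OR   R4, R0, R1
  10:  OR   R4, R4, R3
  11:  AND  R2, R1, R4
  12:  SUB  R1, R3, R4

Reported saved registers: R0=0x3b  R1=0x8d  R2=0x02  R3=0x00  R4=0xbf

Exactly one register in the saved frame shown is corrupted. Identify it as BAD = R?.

BAD = R2

after  0: R0=0x9d R1=0x8d R2=0xd6 R3=0x19 R4=0x10  N=0 Z=0
after  1: R0=0x9d R1=0x8d R2=0xd6 R3=0x8d R4=0x10  N=1 Z=0
after  2: R0=0x9d R1=0x8d R2=0xd6 R3=0x94 R4=0x10  N=1 Z=0
after  3: R0=0xad R1=0x8d R2=0xd6 R3=0x94 R4=0x10  N=1 Z=0
after  4: R0=0xad R1=0x8d R2=0x42 R3=0x94 R4=0x10  N=0 Z=0
after  5: R0=0xae R1=0x8d R2=0x42 R3=0x94 R4=0x10  N=1 Z=0
after  6: R0=0xae R1=0x8d R2=0x42 R3=0x00 R4=0x10  N=0 Z=1
after  7: R0=0x3b R1=0x8d R2=0x42 R3=0x00 R4=0x10  N=0 Z=0
after  8: R0=0x3b R1=0x8d R2=0x42 R3=0x00 R4=0x9d  N=1 Z=0
after  9: R0=0x3b R1=0x8d R2=0x42 R3=0x00 R4=0xbf  N=1 Z=0
-- IRQ taken; context saved, return-PC = 10 --
mismatch: R2: reported 0x02 vs actual 0x42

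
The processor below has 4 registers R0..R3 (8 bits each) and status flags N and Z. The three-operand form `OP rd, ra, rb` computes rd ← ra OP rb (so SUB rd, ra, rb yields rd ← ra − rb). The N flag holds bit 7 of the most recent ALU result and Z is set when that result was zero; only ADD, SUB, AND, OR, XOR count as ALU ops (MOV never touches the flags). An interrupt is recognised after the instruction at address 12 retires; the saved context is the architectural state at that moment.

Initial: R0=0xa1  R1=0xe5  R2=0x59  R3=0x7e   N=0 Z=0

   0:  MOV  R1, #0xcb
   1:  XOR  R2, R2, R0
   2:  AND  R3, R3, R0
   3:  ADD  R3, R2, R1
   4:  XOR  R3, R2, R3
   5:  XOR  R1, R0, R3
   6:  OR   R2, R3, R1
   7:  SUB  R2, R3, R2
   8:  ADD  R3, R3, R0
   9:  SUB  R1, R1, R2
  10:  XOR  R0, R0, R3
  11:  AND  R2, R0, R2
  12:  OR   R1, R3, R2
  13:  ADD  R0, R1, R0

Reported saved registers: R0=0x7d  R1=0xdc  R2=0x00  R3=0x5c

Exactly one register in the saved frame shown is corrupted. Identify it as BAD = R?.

BAD = R3

after  0: R0=0xa1 R1=0xcb R2=0x59 R3=0x7e  N=0 Z=0
after  1: R0=0xa1 R1=0xcb R2=0xf8 R3=0x7e  N=1 Z=0
after  2: R0=0xa1 R1=0xcb R2=0xf8 R3=0x20  N=0 Z=0
after  3: R0=0xa1 R1=0xcb R2=0xf8 R3=0xc3  N=1 Z=0
after  4: R0=0xa1 R1=0xcb R2=0xf8 R3=0x3b  N=0 Z=0
after  5: R0=0xa1 R1=0x9a R2=0xf8 R3=0x3b  N=1 Z=0
after  6: R0=0xa1 R1=0x9a R2=0xbb R3=0x3b  N=1 Z=0
after  7: R0=0xa1 R1=0x9a R2=0x80 R3=0x3b  N=1 Z=0
after  8: R0=0xa1 R1=0x9a R2=0x80 R3=0xdc  N=1 Z=0
after  9: R0=0xa1 R1=0x1a R2=0x80 R3=0xdc  N=0 Z=0
after 10: R0=0x7d R1=0x1a R2=0x80 R3=0xdc  N=0 Z=0
after 11: R0=0x7d R1=0x1a R2=0x00 R3=0xdc  N=0 Z=1
after 12: R0=0x7d R1=0xdc R2=0x00 R3=0xdc  N=1 Z=0
-- IRQ taken; context saved, return-PC = 13 --
mismatch: R3: reported 0x5c vs actual 0xdc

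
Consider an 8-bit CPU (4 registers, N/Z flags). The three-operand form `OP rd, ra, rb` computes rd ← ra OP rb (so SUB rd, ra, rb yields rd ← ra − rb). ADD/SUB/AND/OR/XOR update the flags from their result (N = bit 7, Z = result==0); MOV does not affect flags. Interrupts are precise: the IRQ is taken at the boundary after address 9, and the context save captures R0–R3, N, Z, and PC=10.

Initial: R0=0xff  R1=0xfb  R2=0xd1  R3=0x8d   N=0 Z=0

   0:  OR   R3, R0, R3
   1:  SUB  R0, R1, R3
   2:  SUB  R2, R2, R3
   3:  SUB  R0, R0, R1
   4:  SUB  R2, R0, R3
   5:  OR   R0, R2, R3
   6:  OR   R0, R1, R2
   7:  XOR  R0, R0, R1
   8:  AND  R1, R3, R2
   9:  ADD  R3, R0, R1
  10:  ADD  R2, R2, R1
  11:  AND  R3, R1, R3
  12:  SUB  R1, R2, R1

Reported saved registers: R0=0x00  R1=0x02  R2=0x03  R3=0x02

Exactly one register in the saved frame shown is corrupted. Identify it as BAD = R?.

after  0: R0=0xff R1=0xfb R2=0xd1 R3=0xff  N=1 Z=0
after  1: R0=0xfc R1=0xfb R2=0xd1 R3=0xff  N=1 Z=0
after  2: R0=0xfc R1=0xfb R2=0xd2 R3=0xff  N=1 Z=0
after  3: R0=0x01 R1=0xfb R2=0xd2 R3=0xff  N=0 Z=0
after  4: R0=0x01 R1=0xfb R2=0x02 R3=0xff  N=0 Z=0
after  5: R0=0xff R1=0xfb R2=0x02 R3=0xff  N=1 Z=0
after  6: R0=0xfb R1=0xfb R2=0x02 R3=0xff  N=1 Z=0
after  7: R0=0x00 R1=0xfb R2=0x02 R3=0xff  N=0 Z=1
after  8: R0=0x00 R1=0x02 R2=0x02 R3=0xff  N=0 Z=0
after  9: R0=0x00 R1=0x02 R2=0x02 R3=0x02  N=0 Z=0
-- IRQ taken; context saved, return-PC = 10 --
mismatch: R2: reported 0x03 vs actual 0x02

BAD = R2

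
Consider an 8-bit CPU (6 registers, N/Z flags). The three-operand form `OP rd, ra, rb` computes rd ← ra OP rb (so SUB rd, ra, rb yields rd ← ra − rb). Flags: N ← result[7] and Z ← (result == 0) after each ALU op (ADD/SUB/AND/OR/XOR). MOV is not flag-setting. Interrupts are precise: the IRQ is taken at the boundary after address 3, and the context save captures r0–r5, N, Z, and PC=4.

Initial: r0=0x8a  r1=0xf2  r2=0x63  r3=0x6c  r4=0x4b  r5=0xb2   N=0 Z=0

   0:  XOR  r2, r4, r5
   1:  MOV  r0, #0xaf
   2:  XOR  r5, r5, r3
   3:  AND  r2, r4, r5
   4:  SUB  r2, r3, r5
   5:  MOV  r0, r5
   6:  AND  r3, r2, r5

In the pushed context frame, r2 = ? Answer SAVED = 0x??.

SAVED = 0x4a

after  0: r0=0x8a r1=0xf2 r2=0xf9 r3=0x6c r4=0x4b r5=0xb2  N=1 Z=0
after  1: r0=0xaf r1=0xf2 r2=0xf9 r3=0x6c r4=0x4b r5=0xb2  N=1 Z=0
after  2: r0=0xaf r1=0xf2 r2=0xf9 r3=0x6c r4=0x4b r5=0xde  N=1 Z=0
after  3: r0=0xaf r1=0xf2 r2=0x4a r3=0x6c r4=0x4b r5=0xde  N=0 Z=0
-- IRQ taken; context saved, return-PC = 4 --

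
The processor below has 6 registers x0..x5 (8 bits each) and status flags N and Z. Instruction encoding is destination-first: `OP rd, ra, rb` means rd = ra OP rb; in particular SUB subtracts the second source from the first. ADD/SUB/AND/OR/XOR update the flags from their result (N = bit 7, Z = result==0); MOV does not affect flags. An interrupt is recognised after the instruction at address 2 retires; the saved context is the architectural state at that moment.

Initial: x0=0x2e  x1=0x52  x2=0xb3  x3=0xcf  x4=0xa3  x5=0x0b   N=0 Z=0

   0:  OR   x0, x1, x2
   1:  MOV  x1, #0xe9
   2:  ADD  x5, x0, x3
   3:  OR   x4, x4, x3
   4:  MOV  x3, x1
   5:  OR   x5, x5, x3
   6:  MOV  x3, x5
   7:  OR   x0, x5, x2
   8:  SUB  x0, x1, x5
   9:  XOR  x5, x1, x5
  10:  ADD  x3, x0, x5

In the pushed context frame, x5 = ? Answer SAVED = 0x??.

after  0: x0=0xf3 x1=0x52 x2=0xb3 x3=0xcf x4=0xa3 x5=0x0b  N=1 Z=0
after  1: x0=0xf3 x1=0xe9 x2=0xb3 x3=0xcf x4=0xa3 x5=0x0b  N=1 Z=0
after  2: x0=0xf3 x1=0xe9 x2=0xb3 x3=0xcf x4=0xa3 x5=0xc2  N=1 Z=0
-- IRQ taken; context saved, return-PC = 3 --

SAVED = 0xc2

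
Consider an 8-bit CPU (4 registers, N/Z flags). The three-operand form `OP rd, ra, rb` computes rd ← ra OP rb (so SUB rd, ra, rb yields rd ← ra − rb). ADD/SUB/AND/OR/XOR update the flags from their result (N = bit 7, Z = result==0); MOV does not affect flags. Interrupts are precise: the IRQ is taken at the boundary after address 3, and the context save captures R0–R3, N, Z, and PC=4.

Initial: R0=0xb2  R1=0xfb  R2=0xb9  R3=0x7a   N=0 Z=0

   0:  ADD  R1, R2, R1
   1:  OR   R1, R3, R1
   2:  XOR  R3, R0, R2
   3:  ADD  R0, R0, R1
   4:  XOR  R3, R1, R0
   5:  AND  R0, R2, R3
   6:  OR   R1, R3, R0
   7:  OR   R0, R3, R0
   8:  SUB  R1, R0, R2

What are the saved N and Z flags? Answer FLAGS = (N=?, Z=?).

after  0: R0=0xb2 R1=0xb4 R2=0xb9 R3=0x7a  N=1 Z=0
after  1: R0=0xb2 R1=0xfe R2=0xb9 R3=0x7a  N=1 Z=0
after  2: R0=0xb2 R1=0xfe R2=0xb9 R3=0x0b  N=0 Z=0
after  3: R0=0xb0 R1=0xfe R2=0xb9 R3=0x0b  N=1 Z=0
-- IRQ taken; context saved, return-PC = 4 --

FLAGS = (N=1, Z=0)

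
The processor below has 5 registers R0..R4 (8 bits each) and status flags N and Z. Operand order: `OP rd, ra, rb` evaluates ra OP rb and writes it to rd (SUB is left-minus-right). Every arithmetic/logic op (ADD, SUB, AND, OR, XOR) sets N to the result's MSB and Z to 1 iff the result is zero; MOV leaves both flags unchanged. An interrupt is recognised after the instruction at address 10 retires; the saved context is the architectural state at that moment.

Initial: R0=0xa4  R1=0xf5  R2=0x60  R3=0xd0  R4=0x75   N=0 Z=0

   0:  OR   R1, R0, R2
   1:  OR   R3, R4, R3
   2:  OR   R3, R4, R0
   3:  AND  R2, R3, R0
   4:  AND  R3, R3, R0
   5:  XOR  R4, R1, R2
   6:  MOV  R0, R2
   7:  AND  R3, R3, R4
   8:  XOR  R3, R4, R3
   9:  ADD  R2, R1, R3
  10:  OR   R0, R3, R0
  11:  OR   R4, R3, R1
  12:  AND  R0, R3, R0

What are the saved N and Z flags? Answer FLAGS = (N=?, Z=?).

FLAGS = (N=1, Z=0)

after  0: R0=0xa4 R1=0xe4 R2=0x60 R3=0xd0 R4=0x75  N=1 Z=0
after  1: R0=0xa4 R1=0xe4 R2=0x60 R3=0xf5 R4=0x75  N=1 Z=0
after  2: R0=0xa4 R1=0xe4 R2=0x60 R3=0xf5 R4=0x75  N=1 Z=0
after  3: R0=0xa4 R1=0xe4 R2=0xa4 R3=0xf5 R4=0x75  N=1 Z=0
after  4: R0=0xa4 R1=0xe4 R2=0xa4 R3=0xa4 R4=0x75  N=1 Z=0
after  5: R0=0xa4 R1=0xe4 R2=0xa4 R3=0xa4 R4=0x40  N=0 Z=0
after  6: R0=0xa4 R1=0xe4 R2=0xa4 R3=0xa4 R4=0x40  N=0 Z=0
after  7: R0=0xa4 R1=0xe4 R2=0xa4 R3=0x00 R4=0x40  N=0 Z=1
after  8: R0=0xa4 R1=0xe4 R2=0xa4 R3=0x40 R4=0x40  N=0 Z=0
after  9: R0=0xa4 R1=0xe4 R2=0x24 R3=0x40 R4=0x40  N=0 Z=0
after 10: R0=0xe4 R1=0xe4 R2=0x24 R3=0x40 R4=0x40  N=1 Z=0
-- IRQ taken; context saved, return-PC = 11 --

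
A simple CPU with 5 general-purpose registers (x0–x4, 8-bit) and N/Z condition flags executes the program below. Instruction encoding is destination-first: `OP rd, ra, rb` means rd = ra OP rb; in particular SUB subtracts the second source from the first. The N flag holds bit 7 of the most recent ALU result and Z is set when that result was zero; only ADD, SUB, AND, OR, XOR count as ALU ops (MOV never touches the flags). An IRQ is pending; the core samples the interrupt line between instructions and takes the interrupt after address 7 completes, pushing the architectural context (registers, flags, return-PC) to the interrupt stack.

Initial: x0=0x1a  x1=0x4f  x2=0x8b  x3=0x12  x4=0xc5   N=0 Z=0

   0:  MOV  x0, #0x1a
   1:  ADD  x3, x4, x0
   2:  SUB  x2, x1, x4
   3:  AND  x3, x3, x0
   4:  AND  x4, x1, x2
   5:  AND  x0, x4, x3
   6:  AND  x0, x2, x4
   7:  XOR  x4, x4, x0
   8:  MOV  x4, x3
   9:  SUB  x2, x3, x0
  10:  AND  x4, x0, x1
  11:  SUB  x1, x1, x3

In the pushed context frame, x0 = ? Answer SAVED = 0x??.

SAVED = 0x0a

after  0: x0=0x1a x1=0x4f x2=0x8b x3=0x12 x4=0xc5  N=0 Z=0
after  1: x0=0x1a x1=0x4f x2=0x8b x3=0xdf x4=0xc5  N=1 Z=0
after  2: x0=0x1a x1=0x4f x2=0x8a x3=0xdf x4=0xc5  N=1 Z=0
after  3: x0=0x1a x1=0x4f x2=0x8a x3=0x1a x4=0xc5  N=0 Z=0
after  4: x0=0x1a x1=0x4f x2=0x8a x3=0x1a x4=0x0a  N=0 Z=0
after  5: x0=0x0a x1=0x4f x2=0x8a x3=0x1a x4=0x0a  N=0 Z=0
after  6: x0=0x0a x1=0x4f x2=0x8a x3=0x1a x4=0x0a  N=0 Z=0
after  7: x0=0x0a x1=0x4f x2=0x8a x3=0x1a x4=0x00  N=0 Z=1
-- IRQ taken; context saved, return-PC = 8 --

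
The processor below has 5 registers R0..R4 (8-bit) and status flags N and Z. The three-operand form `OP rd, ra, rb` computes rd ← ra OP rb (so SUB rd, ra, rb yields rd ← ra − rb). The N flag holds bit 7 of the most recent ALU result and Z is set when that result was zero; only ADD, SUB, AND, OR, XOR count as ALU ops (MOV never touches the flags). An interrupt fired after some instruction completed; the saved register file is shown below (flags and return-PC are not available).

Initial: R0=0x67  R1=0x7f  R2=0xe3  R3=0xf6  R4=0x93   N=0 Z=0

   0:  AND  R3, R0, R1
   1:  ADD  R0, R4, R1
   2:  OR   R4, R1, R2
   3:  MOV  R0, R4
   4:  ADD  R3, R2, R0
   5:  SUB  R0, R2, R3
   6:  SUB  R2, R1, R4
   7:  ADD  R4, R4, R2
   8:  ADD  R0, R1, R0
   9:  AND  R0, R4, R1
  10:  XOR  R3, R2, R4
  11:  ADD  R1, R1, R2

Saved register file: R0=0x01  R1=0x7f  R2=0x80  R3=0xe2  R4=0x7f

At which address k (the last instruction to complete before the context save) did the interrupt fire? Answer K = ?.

K = 7

after  0: R0=0x67 R1=0x7f R2=0xe3 R3=0x67 R4=0x93  N=0 Z=0
after  1: R0=0x12 R1=0x7f R2=0xe3 R3=0x67 R4=0x93  N=0 Z=0
after  2: R0=0x12 R1=0x7f R2=0xe3 R3=0x67 R4=0xff  N=1 Z=0
after  3: R0=0xff R1=0x7f R2=0xe3 R3=0x67 R4=0xff  N=1 Z=0
after  4: R0=0xff R1=0x7f R2=0xe3 R3=0xe2 R4=0xff  N=1 Z=0
after  5: R0=0x01 R1=0x7f R2=0xe3 R3=0xe2 R4=0xff  N=0 Z=0
after  6: R0=0x01 R1=0x7f R2=0x80 R3=0xe2 R4=0xff  N=1 Z=0
after  7: R0=0x01 R1=0x7f R2=0x80 R3=0xe2 R4=0x7f  N=0 Z=0
-- IRQ taken; context saved, return-PC = 8 --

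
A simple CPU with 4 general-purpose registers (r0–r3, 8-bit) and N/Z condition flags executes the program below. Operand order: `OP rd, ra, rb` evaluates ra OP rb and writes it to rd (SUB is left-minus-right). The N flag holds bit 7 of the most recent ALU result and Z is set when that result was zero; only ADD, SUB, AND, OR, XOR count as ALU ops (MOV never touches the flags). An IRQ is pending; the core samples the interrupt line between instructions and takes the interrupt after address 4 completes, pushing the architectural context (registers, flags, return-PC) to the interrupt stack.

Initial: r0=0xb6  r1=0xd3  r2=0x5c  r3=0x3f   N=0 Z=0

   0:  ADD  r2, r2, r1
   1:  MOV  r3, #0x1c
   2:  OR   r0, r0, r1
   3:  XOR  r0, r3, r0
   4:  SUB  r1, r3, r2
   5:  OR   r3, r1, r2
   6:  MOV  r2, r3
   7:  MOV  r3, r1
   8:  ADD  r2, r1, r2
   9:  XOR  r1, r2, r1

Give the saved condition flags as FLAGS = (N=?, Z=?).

after  0: r0=0xb6 r1=0xd3 r2=0x2f r3=0x3f  N=0 Z=0
after  1: r0=0xb6 r1=0xd3 r2=0x2f r3=0x1c  N=0 Z=0
after  2: r0=0xf7 r1=0xd3 r2=0x2f r3=0x1c  N=1 Z=0
after  3: r0=0xeb r1=0xd3 r2=0x2f r3=0x1c  N=1 Z=0
after  4: r0=0xeb r1=0xed r2=0x2f r3=0x1c  N=1 Z=0
-- IRQ taken; context saved, return-PC = 5 --

FLAGS = (N=1, Z=0)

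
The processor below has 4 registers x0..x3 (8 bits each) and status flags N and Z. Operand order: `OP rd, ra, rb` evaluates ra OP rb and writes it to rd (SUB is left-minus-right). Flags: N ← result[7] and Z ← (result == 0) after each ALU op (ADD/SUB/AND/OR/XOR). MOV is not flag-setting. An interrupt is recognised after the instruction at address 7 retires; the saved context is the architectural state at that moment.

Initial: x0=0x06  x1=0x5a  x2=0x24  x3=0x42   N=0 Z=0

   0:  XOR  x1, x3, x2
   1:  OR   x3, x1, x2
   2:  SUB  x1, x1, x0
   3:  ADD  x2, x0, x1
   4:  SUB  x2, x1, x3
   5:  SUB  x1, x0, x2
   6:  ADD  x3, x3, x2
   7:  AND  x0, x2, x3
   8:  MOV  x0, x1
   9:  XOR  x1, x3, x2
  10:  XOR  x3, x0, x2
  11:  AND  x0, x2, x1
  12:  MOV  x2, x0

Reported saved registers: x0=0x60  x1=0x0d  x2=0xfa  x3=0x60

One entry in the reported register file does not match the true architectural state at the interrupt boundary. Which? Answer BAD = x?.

after  0: x0=0x06 x1=0x66 x2=0x24 x3=0x42  N=0 Z=0
after  1: x0=0x06 x1=0x66 x2=0x24 x3=0x66  N=0 Z=0
after  2: x0=0x06 x1=0x60 x2=0x24 x3=0x66  N=0 Z=0
after  3: x0=0x06 x1=0x60 x2=0x66 x3=0x66  N=0 Z=0
after  4: x0=0x06 x1=0x60 x2=0xfa x3=0x66  N=1 Z=0
after  5: x0=0x06 x1=0x0c x2=0xfa x3=0x66  N=0 Z=0
after  6: x0=0x06 x1=0x0c x2=0xfa x3=0x60  N=0 Z=0
after  7: x0=0x60 x1=0x0c x2=0xfa x3=0x60  N=0 Z=0
-- IRQ taken; context saved, return-PC = 8 --
mismatch: x1: reported 0x0d vs actual 0x0c

BAD = x1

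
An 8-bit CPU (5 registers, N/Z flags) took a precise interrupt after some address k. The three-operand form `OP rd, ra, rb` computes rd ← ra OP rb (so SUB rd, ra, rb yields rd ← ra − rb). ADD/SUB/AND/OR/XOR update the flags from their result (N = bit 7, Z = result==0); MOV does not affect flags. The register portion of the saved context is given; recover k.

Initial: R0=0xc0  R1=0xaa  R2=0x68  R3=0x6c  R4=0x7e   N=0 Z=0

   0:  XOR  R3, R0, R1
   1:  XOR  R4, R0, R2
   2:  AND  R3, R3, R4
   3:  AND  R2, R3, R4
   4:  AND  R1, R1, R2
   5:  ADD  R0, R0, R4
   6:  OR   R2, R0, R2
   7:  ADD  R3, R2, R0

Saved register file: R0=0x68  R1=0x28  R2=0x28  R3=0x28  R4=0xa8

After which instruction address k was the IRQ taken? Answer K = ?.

K = 5

after  0: R0=0xc0 R1=0xaa R2=0x68 R3=0x6a R4=0x7e  N=0 Z=0
after  1: R0=0xc0 R1=0xaa R2=0x68 R3=0x6a R4=0xa8  N=1 Z=0
after  2: R0=0xc0 R1=0xaa R2=0x68 R3=0x28 R4=0xa8  N=0 Z=0
after  3: R0=0xc0 R1=0xaa R2=0x28 R3=0x28 R4=0xa8  N=0 Z=0
after  4: R0=0xc0 R1=0x28 R2=0x28 R3=0x28 R4=0xa8  N=0 Z=0
after  5: R0=0x68 R1=0x28 R2=0x28 R3=0x28 R4=0xa8  N=0 Z=0
-- IRQ taken; context saved, return-PC = 6 --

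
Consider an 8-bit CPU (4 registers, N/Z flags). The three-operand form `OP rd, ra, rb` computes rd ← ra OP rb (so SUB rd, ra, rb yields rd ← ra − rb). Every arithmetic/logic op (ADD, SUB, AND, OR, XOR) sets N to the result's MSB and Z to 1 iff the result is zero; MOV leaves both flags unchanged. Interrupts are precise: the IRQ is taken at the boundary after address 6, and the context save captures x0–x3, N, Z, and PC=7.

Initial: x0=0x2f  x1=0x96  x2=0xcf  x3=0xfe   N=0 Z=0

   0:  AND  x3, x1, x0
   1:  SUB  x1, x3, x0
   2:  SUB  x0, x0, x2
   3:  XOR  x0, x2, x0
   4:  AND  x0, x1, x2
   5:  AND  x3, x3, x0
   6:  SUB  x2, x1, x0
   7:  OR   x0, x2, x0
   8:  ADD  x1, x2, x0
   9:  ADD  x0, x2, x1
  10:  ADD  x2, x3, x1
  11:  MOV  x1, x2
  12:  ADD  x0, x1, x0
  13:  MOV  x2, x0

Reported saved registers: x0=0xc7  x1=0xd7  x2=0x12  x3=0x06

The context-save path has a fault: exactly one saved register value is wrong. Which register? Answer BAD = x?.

after  0: x0=0x2f x1=0x96 x2=0xcf x3=0x06  N=0 Z=0
after  1: x0=0x2f x1=0xd7 x2=0xcf x3=0x06  N=1 Z=0
after  2: x0=0x60 x1=0xd7 x2=0xcf x3=0x06  N=0 Z=0
after  3: x0=0xaf x1=0xd7 x2=0xcf x3=0x06  N=1 Z=0
after  4: x0=0xc7 x1=0xd7 x2=0xcf x3=0x06  N=1 Z=0
after  5: x0=0xc7 x1=0xd7 x2=0xcf x3=0x06  N=0 Z=0
after  6: x0=0xc7 x1=0xd7 x2=0x10 x3=0x06  N=0 Z=0
-- IRQ taken; context saved, return-PC = 7 --
mismatch: x2: reported 0x12 vs actual 0x10

BAD = x2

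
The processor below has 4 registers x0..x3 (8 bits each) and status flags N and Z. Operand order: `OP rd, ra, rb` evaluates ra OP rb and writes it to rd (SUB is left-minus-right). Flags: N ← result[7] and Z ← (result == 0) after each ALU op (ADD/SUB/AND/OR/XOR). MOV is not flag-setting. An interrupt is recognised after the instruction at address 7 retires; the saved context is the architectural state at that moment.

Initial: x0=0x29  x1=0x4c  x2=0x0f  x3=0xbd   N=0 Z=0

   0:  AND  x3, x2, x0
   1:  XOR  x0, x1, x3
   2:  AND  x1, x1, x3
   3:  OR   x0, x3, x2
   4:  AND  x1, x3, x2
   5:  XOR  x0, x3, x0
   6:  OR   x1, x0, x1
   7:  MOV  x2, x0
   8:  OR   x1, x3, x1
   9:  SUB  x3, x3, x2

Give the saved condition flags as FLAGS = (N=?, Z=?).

FLAGS = (N=0, Z=0)

after  0: x0=0x29 x1=0x4c x2=0x0f x3=0x09  N=0 Z=0
after  1: x0=0x45 x1=0x4c x2=0x0f x3=0x09  N=0 Z=0
after  2: x0=0x45 x1=0x08 x2=0x0f x3=0x09  N=0 Z=0
after  3: x0=0x0f x1=0x08 x2=0x0f x3=0x09  N=0 Z=0
after  4: x0=0x0f x1=0x09 x2=0x0f x3=0x09  N=0 Z=0
after  5: x0=0x06 x1=0x09 x2=0x0f x3=0x09  N=0 Z=0
after  6: x0=0x06 x1=0x0f x2=0x0f x3=0x09  N=0 Z=0
after  7: x0=0x06 x1=0x0f x2=0x06 x3=0x09  N=0 Z=0
-- IRQ taken; context saved, return-PC = 8 --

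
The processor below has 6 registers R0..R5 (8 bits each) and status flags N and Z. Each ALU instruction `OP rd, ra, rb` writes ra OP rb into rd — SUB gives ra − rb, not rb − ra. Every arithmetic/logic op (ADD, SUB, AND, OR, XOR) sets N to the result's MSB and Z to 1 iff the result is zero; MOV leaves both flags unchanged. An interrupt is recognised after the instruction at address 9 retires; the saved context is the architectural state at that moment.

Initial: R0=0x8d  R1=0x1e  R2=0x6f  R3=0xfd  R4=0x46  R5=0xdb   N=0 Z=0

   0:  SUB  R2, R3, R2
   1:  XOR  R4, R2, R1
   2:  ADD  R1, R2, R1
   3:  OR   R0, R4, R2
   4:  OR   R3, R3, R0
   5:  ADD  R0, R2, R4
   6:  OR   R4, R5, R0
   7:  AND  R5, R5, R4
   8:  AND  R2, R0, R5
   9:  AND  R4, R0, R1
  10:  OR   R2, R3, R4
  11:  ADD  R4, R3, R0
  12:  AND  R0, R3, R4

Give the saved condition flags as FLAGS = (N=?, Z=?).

after  0: R0=0x8d R1=0x1e R2=0x8e R3=0xfd R4=0x46 R5=0xdb  N=1 Z=0
after  1: R0=0x8d R1=0x1e R2=0x8e R3=0xfd R4=0x90 R5=0xdb  N=1 Z=0
after  2: R0=0x8d R1=0xac R2=0x8e R3=0xfd R4=0x90 R5=0xdb  N=1 Z=0
after  3: R0=0x9e R1=0xac R2=0x8e R3=0xfd R4=0x90 R5=0xdb  N=1 Z=0
after  4: R0=0x9e R1=0xac R2=0x8e R3=0xff R4=0x90 R5=0xdb  N=1 Z=0
after  5: R0=0x1e R1=0xac R2=0x8e R3=0xff R4=0x90 R5=0xdb  N=0 Z=0
after  6: R0=0x1e R1=0xac R2=0x8e R3=0xff R4=0xdf R5=0xdb  N=1 Z=0
after  7: R0=0x1e R1=0xac R2=0x8e R3=0xff R4=0xdf R5=0xdb  N=1 Z=0
after  8: R0=0x1e R1=0xac R2=0x1a R3=0xff R4=0xdf R5=0xdb  N=0 Z=0
after  9: R0=0x1e R1=0xac R2=0x1a R3=0xff R4=0x0c R5=0xdb  N=0 Z=0
-- IRQ taken; context saved, return-PC = 10 --

FLAGS = (N=0, Z=0)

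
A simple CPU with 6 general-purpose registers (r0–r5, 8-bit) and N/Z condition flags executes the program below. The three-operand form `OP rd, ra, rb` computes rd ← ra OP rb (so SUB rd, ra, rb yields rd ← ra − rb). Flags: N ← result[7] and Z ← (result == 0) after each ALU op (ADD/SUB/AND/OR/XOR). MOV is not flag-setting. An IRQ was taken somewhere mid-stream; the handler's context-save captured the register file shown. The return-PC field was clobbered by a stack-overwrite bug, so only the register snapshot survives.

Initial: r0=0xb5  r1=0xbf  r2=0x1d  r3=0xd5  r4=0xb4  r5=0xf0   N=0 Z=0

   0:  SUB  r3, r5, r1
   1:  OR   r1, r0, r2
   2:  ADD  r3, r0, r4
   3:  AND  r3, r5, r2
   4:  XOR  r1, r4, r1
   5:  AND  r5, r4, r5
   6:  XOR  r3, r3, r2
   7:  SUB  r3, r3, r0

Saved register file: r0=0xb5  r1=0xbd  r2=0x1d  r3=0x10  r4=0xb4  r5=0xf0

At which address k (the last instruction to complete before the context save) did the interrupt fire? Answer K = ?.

K = 3

after  0: r0=0xb5 r1=0xbf r2=0x1d r3=0x31 r4=0xb4 r5=0xf0  N=0 Z=0
after  1: r0=0xb5 r1=0xbd r2=0x1d r3=0x31 r4=0xb4 r5=0xf0  N=1 Z=0
after  2: r0=0xb5 r1=0xbd r2=0x1d r3=0x69 r4=0xb4 r5=0xf0  N=0 Z=0
after  3: r0=0xb5 r1=0xbd r2=0x1d r3=0x10 r4=0xb4 r5=0xf0  N=0 Z=0
-- IRQ taken; context saved, return-PC = 4 --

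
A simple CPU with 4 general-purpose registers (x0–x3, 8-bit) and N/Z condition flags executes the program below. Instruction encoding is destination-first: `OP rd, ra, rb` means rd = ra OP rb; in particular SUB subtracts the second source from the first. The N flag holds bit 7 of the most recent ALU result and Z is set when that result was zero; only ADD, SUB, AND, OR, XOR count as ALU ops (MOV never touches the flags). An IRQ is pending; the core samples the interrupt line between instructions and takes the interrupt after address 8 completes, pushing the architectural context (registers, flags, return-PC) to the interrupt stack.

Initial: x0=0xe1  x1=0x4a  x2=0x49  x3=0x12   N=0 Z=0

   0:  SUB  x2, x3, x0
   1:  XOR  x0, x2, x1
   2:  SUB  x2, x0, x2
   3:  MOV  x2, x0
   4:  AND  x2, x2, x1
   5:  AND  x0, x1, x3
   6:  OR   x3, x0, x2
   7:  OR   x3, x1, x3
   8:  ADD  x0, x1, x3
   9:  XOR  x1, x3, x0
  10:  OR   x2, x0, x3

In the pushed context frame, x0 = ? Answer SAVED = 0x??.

SAVED = 0x94

after  0: x0=0xe1 x1=0x4a x2=0x31 x3=0x12  N=0 Z=0
after  1: x0=0x7b x1=0x4a x2=0x31 x3=0x12  N=0 Z=0
after  2: x0=0x7b x1=0x4a x2=0x4a x3=0x12  N=0 Z=0
after  3: x0=0x7b x1=0x4a x2=0x7b x3=0x12  N=0 Z=0
after  4: x0=0x7b x1=0x4a x2=0x4a x3=0x12  N=0 Z=0
after  5: x0=0x02 x1=0x4a x2=0x4a x3=0x12  N=0 Z=0
after  6: x0=0x02 x1=0x4a x2=0x4a x3=0x4a  N=0 Z=0
after  7: x0=0x02 x1=0x4a x2=0x4a x3=0x4a  N=0 Z=0
after  8: x0=0x94 x1=0x4a x2=0x4a x3=0x4a  N=1 Z=0
-- IRQ taken; context saved, return-PC = 9 --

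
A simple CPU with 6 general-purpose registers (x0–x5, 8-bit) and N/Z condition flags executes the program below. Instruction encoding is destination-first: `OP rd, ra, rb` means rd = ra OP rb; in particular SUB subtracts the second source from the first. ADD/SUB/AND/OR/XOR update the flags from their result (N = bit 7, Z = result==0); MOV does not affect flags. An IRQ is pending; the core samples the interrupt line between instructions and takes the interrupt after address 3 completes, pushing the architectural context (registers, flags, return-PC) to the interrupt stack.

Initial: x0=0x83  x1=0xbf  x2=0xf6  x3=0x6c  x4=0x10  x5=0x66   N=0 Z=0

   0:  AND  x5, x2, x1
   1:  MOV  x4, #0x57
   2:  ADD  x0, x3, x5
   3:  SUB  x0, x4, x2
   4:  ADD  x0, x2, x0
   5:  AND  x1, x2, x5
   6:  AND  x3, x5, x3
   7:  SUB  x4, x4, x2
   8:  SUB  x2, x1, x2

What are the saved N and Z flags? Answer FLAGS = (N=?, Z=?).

FLAGS = (N=0, Z=0)

after  0: x0=0x83 x1=0xbf x2=0xf6 x3=0x6c x4=0x10 x5=0xb6  N=1 Z=0
after  1: x0=0x83 x1=0xbf x2=0xf6 x3=0x6c x4=0x57 x5=0xb6  N=1 Z=0
after  2: x0=0x22 x1=0xbf x2=0xf6 x3=0x6c x4=0x57 x5=0xb6  N=0 Z=0
after  3: x0=0x61 x1=0xbf x2=0xf6 x3=0x6c x4=0x57 x5=0xb6  N=0 Z=0
-- IRQ taken; context saved, return-PC = 4 --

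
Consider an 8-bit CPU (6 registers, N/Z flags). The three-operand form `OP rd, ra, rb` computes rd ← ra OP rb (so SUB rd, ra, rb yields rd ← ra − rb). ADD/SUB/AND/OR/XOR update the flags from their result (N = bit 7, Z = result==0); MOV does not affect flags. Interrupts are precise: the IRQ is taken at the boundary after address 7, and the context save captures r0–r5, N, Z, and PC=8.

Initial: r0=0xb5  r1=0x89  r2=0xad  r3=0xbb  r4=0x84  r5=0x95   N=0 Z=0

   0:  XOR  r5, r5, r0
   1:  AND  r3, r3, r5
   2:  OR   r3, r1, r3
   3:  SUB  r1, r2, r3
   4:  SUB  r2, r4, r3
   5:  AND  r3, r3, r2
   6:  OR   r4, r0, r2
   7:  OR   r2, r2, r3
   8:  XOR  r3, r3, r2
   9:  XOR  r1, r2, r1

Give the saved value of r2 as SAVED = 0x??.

after  0: r0=0xb5 r1=0x89 r2=0xad r3=0xbb r4=0x84 r5=0x20  N=0 Z=0
after  1: r0=0xb5 r1=0x89 r2=0xad r3=0x20 r4=0x84 r5=0x20  N=0 Z=0
after  2: r0=0xb5 r1=0x89 r2=0xad r3=0xa9 r4=0x84 r5=0x20  N=1 Z=0
after  3: r0=0xb5 r1=0x04 r2=0xad r3=0xa9 r4=0x84 r5=0x20  N=0 Z=0
after  4: r0=0xb5 r1=0x04 r2=0xdb r3=0xa9 r4=0x84 r5=0x20  N=1 Z=0
after  5: r0=0xb5 r1=0x04 r2=0xdb r3=0x89 r4=0x84 r5=0x20  N=1 Z=0
after  6: r0=0xb5 r1=0x04 r2=0xdb r3=0x89 r4=0xff r5=0x20  N=1 Z=0
after  7: r0=0xb5 r1=0x04 r2=0xdb r3=0x89 r4=0xff r5=0x20  N=1 Z=0
-- IRQ taken; context saved, return-PC = 8 --

SAVED = 0xdb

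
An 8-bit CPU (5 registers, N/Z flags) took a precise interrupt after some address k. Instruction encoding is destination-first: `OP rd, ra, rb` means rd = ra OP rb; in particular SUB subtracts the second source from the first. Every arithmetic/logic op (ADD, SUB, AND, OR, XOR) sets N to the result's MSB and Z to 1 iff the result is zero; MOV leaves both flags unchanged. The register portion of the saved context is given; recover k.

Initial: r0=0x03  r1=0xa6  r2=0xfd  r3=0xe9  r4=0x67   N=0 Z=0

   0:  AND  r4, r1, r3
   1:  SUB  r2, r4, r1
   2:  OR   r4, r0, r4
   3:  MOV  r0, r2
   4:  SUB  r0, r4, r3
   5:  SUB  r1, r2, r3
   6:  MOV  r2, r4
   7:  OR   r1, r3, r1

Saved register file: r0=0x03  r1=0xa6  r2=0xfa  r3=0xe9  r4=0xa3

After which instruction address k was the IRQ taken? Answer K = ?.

K = 2

after  0: r0=0x03 r1=0xa6 r2=0xfd r3=0xe9 r4=0xa0  N=1 Z=0
after  1: r0=0x03 r1=0xa6 r2=0xfa r3=0xe9 r4=0xa0  N=1 Z=0
after  2: r0=0x03 r1=0xa6 r2=0xfa r3=0xe9 r4=0xa3  N=1 Z=0
-- IRQ taken; context saved, return-PC = 3 --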